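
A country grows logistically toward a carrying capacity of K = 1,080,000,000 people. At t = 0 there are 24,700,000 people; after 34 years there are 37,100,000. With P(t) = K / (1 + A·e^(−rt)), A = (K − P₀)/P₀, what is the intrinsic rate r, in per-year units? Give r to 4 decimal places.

r ≈ 0.0123 per year

A = (1080000000 − 24700000)/24700000 = 42.7247
37100000 = 1080000000/(1 + 42.7247·e^(−r·34)) → e^(−34r) = (29.11051 − 1)/42.7247 = 0.657945
r = −ln(0.657945)/34 = 0.41863/34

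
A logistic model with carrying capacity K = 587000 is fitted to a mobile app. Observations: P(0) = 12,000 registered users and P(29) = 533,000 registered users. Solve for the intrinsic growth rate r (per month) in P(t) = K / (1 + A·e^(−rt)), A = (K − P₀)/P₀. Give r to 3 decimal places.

A = (587000 − 12000)/12000 = 47.91667
533000 = 587000/(1 + 47.91667·e^(−r·29)) → e^(−29r) = (1.10131 − 1)/47.91667 = 0.002114
r = −ln(0.002114)/29 = 6.159/29

r ≈ 0.212 per month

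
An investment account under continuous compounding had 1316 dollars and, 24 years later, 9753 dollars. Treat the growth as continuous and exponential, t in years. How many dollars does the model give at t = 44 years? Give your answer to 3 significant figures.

≈ 51,800 dollars

r = ln(9753/1316) / 24 ≈ 0.083457 per year
P(44) = 1316 · e^(0.083457·44) = 1316 · 39.33546 ≈ 51765.47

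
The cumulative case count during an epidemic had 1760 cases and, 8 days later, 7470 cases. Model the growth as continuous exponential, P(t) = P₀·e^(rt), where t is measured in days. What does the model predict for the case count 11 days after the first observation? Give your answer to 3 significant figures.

r = ln(7470/1760) / 8 ≈ 0.180698 per day
P(11) = 1760 · e^(0.180698·11) = 1760 · 7.29854 ≈ 12845.43

≈ 12,800 cases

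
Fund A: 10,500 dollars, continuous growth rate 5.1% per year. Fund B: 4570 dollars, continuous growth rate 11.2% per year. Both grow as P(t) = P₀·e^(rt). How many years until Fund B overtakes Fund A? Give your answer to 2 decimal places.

t ≈ 13.64 years

10500·e^(0.051t) = 4570·e^(0.112t)
10500/4570 = e^((0.112 − 0.051)t) → ln(2.29759) = 0.061·t
t = 0.83186 / 0.061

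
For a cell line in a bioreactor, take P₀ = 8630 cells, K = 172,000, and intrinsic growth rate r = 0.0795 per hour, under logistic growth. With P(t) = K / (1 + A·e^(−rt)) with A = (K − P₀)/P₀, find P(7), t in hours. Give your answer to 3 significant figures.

A = (172000 − 8630)/8630 = 18.93048
P(7) = 172000 / (1 + 18.93048·e^(−0.0795·7)) = 172000 / (1 + 18.93048·0.573212)
= 172000 / 11.85117 ≈ 14513.33

≈ 14,500 cells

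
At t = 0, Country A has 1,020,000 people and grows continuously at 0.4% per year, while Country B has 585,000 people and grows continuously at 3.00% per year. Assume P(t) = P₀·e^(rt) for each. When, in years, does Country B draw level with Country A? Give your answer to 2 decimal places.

1020000·e^(0.004t) = 585000·e^(0.03t)
1020000/585000 = e^((0.03 − 0.004)t) → ln(1.74359) = 0.026·t
t = 0.55595 / 0.026

t ≈ 21.38 years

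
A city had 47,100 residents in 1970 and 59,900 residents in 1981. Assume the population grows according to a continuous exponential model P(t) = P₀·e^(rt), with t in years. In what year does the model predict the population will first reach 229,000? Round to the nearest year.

r = ln(59900/47100) / 11 = 0.2404/11 ≈ 0.021855 per year
t = ln(229000/47100) / r = 1.58145/0.021855 ≈ 72.36 years after 1970

year 2042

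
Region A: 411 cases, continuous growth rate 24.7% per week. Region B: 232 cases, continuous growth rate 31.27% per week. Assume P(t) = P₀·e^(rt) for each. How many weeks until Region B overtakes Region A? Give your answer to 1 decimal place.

t ≈ 8.7 weeks

411·e^(0.247t) = 232·e^(0.3127t)
411/232 = e^((0.3127 − 0.247)t) → ln(1.77155) = 0.0657·t
t = 0.57186 / 0.0657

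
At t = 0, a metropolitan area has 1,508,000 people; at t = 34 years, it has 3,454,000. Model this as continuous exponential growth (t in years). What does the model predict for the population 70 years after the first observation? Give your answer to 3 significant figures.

≈ 8,310,000 people

r = ln(3454000/1508000) / 34 ≈ 0.024375 per year
P(70) = 1508000 · e^(0.024375·70) = 1508000 · 5.50825 ≈ 8306444.12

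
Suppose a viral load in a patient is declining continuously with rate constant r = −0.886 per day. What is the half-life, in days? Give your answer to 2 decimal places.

half-life = ln(2) / |r| = 0.69315 / 0.886

half-life ≈ 0.78 days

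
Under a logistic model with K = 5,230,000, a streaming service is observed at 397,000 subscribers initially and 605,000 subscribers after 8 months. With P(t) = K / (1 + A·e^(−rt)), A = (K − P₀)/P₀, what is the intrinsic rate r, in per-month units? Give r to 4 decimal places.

r ≈ 0.0582 per month

A = (5230000 − 397000)/397000 = 12.1738
605000 = 5230000/(1 + 12.1738·e^(−r·8)) → e^(−8r) = (8.64463 − 1)/12.1738 = 0.627957
r = −ln(0.627957)/8 = 0.46528/8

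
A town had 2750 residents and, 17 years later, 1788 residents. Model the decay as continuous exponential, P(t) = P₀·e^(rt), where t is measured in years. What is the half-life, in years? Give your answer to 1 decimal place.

half-life ≈ 27.4 years

r = ln(1788/2750) / 17 = ln(0.65018) / 17 ≈ -0.025324 per year
half-life = ln 2 / |r| = 0.69315 / 0.025324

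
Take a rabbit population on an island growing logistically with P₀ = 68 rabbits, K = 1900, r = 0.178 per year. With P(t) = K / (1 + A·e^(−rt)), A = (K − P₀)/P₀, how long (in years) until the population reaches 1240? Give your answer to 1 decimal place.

A = (1900 − 68)/68 = 26.94118
1240 = 1900/(1 + 26.94118·e^(−0.178t)) → 1 + 26.94118·e^(−0.178t) = 1.53226
e^(−0.178t) = 0.019756 → t = ln(50.61676)/0.178 = 3.92428/0.178

t ≈ 22.0 years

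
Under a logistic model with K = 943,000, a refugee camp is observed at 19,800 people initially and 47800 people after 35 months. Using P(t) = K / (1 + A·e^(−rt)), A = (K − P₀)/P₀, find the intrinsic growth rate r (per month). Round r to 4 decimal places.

r ≈ 0.0261 per month

A = (943000 − 19800)/19800 = 46.62626
47800 = 943000/(1 + 46.62626·e^(−r·35)) → e^(−35r) = (19.72803 − 1)/46.62626 = 0.401663
r = −ln(0.401663)/35 = 0.91214/35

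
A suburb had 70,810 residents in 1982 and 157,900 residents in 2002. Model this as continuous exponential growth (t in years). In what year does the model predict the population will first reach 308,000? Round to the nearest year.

year 2019

r = ln(157900/70810) / 20 = 0.80196/20 ≈ 0.040098 per year
t = ln(308000/70810) / r = 1.4701/0.040098 ≈ 36.66 years after 1982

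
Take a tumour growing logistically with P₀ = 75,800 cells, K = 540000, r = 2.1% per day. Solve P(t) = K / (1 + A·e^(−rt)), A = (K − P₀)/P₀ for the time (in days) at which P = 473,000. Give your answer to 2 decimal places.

A = (540000 − 75800)/75800 = 6.12401
473000 = 540000/(1 + 6.12401·e^(−0.021t)) → 1 + 6.12401·e^(−0.021t) = 1.14165
e^(−0.021t) = 0.02313 → t = ln(43.23369)/0.021 = 3.76662/0.021

t ≈ 179.36 days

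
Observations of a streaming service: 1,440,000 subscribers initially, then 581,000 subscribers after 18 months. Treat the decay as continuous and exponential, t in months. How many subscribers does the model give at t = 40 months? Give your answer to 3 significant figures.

r = ln(581000/1440000) / 18 ≈ -0.050425 per month
P(40) = 1440000 · e^(-0.050425·40) = 1440000 · 0.13305 ≈ 191598.81

≈ 192,000 subscribers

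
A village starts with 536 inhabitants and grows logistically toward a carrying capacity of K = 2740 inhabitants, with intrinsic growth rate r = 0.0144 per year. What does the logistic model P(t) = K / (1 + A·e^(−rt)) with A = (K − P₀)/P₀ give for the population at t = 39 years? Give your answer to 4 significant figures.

≈ 819.1 inhabitants

A = (2740 − 536)/536 = 4.11194
P(39) = 2740 / (1 + 4.11194·e^(−0.0144·39)) = 2740 / (1 + 4.11194·0.570296)
= 2740 / 3.34502 ≈ 819.13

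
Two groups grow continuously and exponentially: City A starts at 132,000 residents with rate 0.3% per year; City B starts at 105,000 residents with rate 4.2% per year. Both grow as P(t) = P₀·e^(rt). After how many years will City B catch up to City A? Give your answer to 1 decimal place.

132000·e^(0.003t) = 105000·e^(0.042t)
132000/105000 = e^((0.042 − 0.003)t) → ln(1.25714) = 0.039·t
t = 0.22884 / 0.039

t ≈ 5.9 years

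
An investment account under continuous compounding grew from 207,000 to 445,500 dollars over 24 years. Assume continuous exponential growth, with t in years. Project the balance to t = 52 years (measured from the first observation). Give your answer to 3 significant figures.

≈ 1,090,000 dollars

r = ln(445500/207000) / 24 ≈ 0.031937 per year
P(52) = 207000 · e^(0.031937·52) = 207000 · 5.26301 ≈ 1089443.3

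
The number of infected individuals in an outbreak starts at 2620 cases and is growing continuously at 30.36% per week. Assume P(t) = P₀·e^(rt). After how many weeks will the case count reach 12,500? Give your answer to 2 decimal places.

12500 = 2620 · e^(0.3036·t)
t = ln(12500/2620) / 0.3036 = ln(4.77099) / 0.3036 = 1.56255 / 0.3036

t ≈ 5.15 weeks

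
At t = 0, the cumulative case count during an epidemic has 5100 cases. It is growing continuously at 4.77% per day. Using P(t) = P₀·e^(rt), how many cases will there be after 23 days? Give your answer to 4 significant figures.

P(23) = 5100 · e^(0.0477·23) = 5100 · e^(1.0971)
= 5100 · 2.99547 ≈ 15276.88

≈ 15,280 cases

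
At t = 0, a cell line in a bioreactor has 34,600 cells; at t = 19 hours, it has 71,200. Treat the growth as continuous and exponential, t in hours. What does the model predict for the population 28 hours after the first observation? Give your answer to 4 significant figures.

≈ 100,200 cells

r = ln(71200/34600) / 19 ≈ 0.037981 per hour
P(28) = 34600 · e^(0.037981·28) = 34600 · 2.8964 ≈ 100215.4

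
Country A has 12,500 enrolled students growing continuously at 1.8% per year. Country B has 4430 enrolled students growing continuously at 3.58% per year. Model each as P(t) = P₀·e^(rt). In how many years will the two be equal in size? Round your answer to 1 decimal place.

12500·e^(0.018t) = 4430·e^(0.0358t)
12500/4430 = e^((0.0358 − 0.018)t) → ln(2.82167) = 0.0178·t
t = 1.03733 / 0.0178

t ≈ 58.3 years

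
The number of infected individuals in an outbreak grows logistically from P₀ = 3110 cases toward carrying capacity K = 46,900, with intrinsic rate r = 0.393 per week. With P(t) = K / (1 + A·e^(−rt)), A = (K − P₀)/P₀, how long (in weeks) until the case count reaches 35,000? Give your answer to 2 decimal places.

t ≈ 9.47 weeks

A = (46900 − 3110)/3110 = 14.08039
35000 = 46900/(1 + 14.08039·e^(−0.393t)) → 1 + 14.08039·e^(−0.393t) = 1.34
e^(−0.393t) = 0.024147 → t = ln(41.4129)/0.393 = 3.72359/0.393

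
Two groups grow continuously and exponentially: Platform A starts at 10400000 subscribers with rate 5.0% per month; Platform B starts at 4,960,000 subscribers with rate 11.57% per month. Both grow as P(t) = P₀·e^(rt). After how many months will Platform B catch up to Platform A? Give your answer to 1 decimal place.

10400000·e^(0.05t) = 4960000·e^(0.1157t)
10400000/4960000 = e^((0.1157 − 0.05)t) → ln(2.09677) = 0.0657·t
t = 0.7404 / 0.0657

t ≈ 11.3 months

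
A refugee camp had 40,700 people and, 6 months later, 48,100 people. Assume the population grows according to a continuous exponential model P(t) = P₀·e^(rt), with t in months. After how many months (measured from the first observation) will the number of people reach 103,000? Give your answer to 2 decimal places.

t ≈ 33.35 months

r = ln(48100/40700) / 6 ≈ 0.027842 per month
t = ln(103000/40700) / r = 0.9285 / 0.027842 ≈ 33.349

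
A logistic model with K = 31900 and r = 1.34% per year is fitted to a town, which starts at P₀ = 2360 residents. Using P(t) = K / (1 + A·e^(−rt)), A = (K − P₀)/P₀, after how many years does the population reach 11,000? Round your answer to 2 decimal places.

A = (31900 − 2360)/2360 = 12.51695
11000 = 31900/(1 + 12.51695·e^(−0.0134t)) → 1 + 12.51695·e^(−0.0134t) = 2.9
e^(−0.0134t) = 0.151794 → t = ln(6.58787)/0.0134 = 1.88523/0.0134

t ≈ 140.69 years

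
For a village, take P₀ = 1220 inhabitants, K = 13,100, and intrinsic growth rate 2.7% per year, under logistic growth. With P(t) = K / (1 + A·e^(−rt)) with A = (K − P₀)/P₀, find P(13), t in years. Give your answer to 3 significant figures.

A = (13100 − 1220)/1220 = 9.7377
P(13) = 13100 / (1 + 9.7377·e^(−0.027·13)) = 13100 / (1 + 9.7377·0.703984)
= 13100 / 7.85519 ≈ 1667.69

≈ 1,670 inhabitants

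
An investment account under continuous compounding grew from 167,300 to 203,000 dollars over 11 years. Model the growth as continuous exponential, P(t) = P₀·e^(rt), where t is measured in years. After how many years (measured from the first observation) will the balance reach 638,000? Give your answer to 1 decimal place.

t ≈ 76.1 years

r = ln(203000/167300) / 11 ≈ 0.017583 per year
t = ln(638000/167300) / r = 1.33855 / 0.017583 ≈ 76.126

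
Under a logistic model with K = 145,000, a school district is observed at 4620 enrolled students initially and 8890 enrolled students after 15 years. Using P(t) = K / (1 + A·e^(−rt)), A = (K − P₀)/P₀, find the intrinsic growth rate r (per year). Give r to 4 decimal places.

A = (145000 − 4620)/4620 = 30.38528
8890 = 145000/(1 + 30.38528·e^(−r·15)) → e^(−15r) = (16.31046 − 1)/30.38528 = 0.503878
r = −ln(0.503878)/15 = 0.68542/15

r ≈ 0.0457 per year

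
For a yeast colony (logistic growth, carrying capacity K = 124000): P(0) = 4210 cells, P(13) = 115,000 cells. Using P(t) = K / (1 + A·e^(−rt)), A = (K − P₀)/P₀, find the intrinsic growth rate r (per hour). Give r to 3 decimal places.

r ≈ 0.454 per hour

A = (124000 − 4210)/4210 = 28.45368
115000 = 124000/(1 + 28.45368·e^(−r·13)) → e^(−13r) = (1.07826 − 1)/28.45368 = 0.00275
r = −ln(0.00275)/13 = 5.89599/13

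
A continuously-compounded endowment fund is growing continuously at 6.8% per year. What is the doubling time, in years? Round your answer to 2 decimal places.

doubling time ≈ 10.19 years

doubling time = ln(2) / |r| = 0.69315 / 0.068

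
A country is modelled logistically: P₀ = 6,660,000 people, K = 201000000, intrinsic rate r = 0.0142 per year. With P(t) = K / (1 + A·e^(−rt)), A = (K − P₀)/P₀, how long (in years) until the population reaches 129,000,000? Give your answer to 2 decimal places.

t ≈ 278.64 years

A = (201000000 − 6660000)/6660000 = 29.18018
129000000 = 201000000/(1 + 29.18018·e^(−0.0142t)) → 1 + 29.18018·e^(−0.0142t) = 1.55814
e^(−0.0142t) = 0.019127 → t = ln(52.28116)/0.0142 = 3.95664/0.0142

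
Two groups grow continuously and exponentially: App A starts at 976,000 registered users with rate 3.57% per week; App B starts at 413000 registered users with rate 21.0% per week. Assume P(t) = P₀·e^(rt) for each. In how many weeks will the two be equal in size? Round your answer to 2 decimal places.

976000·e^(0.0357t) = 413000·e^(0.21t)
976000/413000 = e^((0.21 − 0.0357)t) → ln(2.3632) = 0.1743·t
t = 0.86001 / 0.1743

t ≈ 4.93 weeks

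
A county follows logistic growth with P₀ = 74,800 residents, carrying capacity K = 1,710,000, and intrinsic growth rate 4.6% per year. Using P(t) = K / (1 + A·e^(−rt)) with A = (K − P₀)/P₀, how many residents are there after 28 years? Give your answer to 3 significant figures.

≈ 243,000 residents

A = (1710000 − 74800)/74800 = 21.86096
P(28) = 1710000 / (1 + 21.86096·e^(−0.046·28)) = 1710000 / (1 + 21.86096·0.275822)
= 1710000 / 7.02973 ≈ 243252.53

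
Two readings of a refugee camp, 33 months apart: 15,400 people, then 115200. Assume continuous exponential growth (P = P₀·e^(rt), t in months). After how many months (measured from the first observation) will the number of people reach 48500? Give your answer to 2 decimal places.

r = ln(115200/15400) / 33 ≈ 0.060979 per month
t = ln(48500/15400) / r = 1.1472 / 0.060979 ≈ 18.813

t ≈ 18.81 months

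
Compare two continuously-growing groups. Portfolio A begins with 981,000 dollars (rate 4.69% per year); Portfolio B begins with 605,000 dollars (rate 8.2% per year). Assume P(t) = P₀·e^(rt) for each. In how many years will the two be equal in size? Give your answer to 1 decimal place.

t ≈ 13.8 years

981000·e^(0.0469t) = 605000·e^(0.082t)
981000/605000 = e^((0.082 − 0.0469)t) → ln(1.62149) = 0.0351·t
t = 0.48334 / 0.0351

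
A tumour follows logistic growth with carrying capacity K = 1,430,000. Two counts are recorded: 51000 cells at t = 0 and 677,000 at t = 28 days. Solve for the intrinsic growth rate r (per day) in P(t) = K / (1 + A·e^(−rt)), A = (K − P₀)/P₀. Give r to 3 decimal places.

A = (1430000 − 51000)/51000 = 27.03922
677000 = 1430000/(1 + 27.03922·e^(−r·28)) → e^(−28r) = (2.11226 − 1)/27.03922 = 0.041135
r = −ln(0.041135)/28 = 3.19089/28

r ≈ 0.114 per day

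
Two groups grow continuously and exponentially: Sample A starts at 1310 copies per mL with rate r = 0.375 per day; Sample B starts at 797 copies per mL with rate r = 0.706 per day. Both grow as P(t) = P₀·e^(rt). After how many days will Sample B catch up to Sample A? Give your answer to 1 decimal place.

1310·e^(0.375t) = 797·e^(0.706t)
1310/797 = e^((0.706 − 0.375)t) → ln(1.64366) = 0.331·t
t = 0.49693 / 0.331

t ≈ 1.5 days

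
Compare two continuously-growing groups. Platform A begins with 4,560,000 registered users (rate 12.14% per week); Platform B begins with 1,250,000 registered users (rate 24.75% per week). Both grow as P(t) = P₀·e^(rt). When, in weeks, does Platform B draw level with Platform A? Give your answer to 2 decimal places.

4560000·e^(0.1214t) = 1250000·e^(0.2475t)
4560000/1250000 = e^((0.2475 − 0.1214)t) → ln(3.648) = 0.1261·t
t = 1.29418 / 0.1261

t ≈ 10.26 weeks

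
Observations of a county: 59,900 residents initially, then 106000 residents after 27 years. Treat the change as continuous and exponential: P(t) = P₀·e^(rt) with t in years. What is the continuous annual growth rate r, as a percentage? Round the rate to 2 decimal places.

106000 = 59900 · e^(r·27)
e^(27r) = 106000/59900 = 1.76962
r = ln(1.76962) / 27 = 0.57076 / 27

r ≈ 2.11% per year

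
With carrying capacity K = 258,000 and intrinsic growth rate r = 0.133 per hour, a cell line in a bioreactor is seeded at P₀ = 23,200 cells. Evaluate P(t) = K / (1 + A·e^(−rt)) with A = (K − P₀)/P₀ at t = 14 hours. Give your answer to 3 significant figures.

≈ 100,000 cells

A = (258000 − 23200)/23200 = 10.12069
P(14) = 258000 / (1 + 10.12069·e^(−0.133·14)) = 258000 / (1 + 10.12069·0.155362)
= 258000 / 2.57237 ≈ 100296.75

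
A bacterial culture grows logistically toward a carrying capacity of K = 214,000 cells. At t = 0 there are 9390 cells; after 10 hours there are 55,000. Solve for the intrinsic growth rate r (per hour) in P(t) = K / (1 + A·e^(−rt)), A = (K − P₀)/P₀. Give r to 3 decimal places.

A = (214000 − 9390)/9390 = 21.7902
55000 = 214000/(1 + 21.7902·e^(−r·10)) → e^(−10r) = (3.89091 − 1)/21.7902 = 0.13267
r = −ln(0.13267)/10 = 2.01989/10

r ≈ 0.202 per hour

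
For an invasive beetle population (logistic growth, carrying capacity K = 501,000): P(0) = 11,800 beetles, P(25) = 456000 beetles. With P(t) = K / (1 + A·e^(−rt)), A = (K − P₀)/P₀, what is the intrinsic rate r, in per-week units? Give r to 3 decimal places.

r ≈ 0.242 per week

A = (501000 − 11800)/11800 = 41.45763
456000 = 501000/(1 + 41.45763·e^(−r·25)) → e^(−25r) = (1.09868 − 1)/41.45763 = 0.00238
r = −ln(0.00238)/25 = 6.0405/25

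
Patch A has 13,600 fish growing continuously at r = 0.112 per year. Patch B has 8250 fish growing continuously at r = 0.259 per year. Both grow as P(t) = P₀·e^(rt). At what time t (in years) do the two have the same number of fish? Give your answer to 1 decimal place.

t ≈ 3.4 years

13600·e^(0.112t) = 8250·e^(0.259t)
13600/8250 = e^((0.259 − 0.112)t) → ln(1.64848) = 0.147·t
t = 0.49986 / 0.147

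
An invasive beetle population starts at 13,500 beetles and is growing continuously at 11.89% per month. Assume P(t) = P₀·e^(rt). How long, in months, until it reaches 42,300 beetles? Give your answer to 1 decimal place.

42300 = 13500 · e^(0.1189·t)
t = ln(42300/13500) / 0.1189 = ln(3.13333) / 0.1189 = 1.1421 / 0.1189

t ≈ 9.6 months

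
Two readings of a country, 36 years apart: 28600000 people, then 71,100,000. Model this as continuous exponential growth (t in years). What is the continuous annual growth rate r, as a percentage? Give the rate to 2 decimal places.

r ≈ 2.53% per year

71100000 = 28600000 · e^(r·36)
e^(36r) = 71100000/28600000 = 2.48601
r = ln(2.48601) / 36 = 0.91068 / 36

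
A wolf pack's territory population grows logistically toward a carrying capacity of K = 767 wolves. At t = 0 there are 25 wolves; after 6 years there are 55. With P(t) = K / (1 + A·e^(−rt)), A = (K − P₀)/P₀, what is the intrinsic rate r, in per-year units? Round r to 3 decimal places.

A = (767 − 25)/25 = 29.68
55 = 767/(1 + 29.68·e^(−r·6)) → e^(−6r) = (13.94545 − 1)/29.68 = 0.436168
r = −ln(0.436168)/6 = 0.82973/6

r ≈ 0.138 per year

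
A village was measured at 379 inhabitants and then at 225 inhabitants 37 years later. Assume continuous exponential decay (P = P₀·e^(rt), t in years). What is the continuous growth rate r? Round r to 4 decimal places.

225 = 379 · e^(r·37)
e^(37r) = 225/379 = 0.59367
r = ln(0.59367) / 37 = -0.52144 / 37

r ≈ -0.0141 per year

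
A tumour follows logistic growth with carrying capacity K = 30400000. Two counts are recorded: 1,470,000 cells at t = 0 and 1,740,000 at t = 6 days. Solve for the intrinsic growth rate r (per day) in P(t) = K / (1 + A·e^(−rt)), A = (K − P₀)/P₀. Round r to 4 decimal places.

A = (30400000 − 1470000)/1470000 = 19.68027
1740000 = 30400000/(1 + 19.68027·e^(−r·6)) → e^(−6r) = (17.47126 − 1)/19.68027 = 0.836943
r = −ln(0.836943)/6 = 0.178/6

r ≈ 0.0297 per day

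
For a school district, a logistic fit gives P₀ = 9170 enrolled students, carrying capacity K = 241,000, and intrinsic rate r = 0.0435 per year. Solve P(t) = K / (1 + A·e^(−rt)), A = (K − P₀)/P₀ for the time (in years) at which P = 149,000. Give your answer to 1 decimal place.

t ≈ 85.3 years

A = (241000 − 9170)/9170 = 25.28135
149000 = 241000/(1 + 25.28135·e^(−0.0435t)) → 1 + 25.28135·e^(−0.0435t) = 1.61745
e^(−0.0435t) = 0.024423 → t = ln(40.9448)/0.0435 = 3.71222/0.0435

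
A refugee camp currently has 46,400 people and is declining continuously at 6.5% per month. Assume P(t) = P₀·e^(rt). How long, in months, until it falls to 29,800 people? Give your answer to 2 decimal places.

29800 = 46400 · e^(-0.065·t)
t = ln(29800/46400) / -0.065 = ln(0.64224) / -0.065 = -0.44279 / -0.065

t ≈ 6.81 months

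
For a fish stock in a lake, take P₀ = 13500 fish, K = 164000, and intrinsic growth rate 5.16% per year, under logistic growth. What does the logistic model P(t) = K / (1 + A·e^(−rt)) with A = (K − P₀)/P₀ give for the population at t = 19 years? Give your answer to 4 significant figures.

A = (164000 − 13500)/13500 = 11.14815
P(19) = 164000 / (1 + 11.14815·e^(−0.0516·19)) = 164000 / (1 + 11.14815·0.375161)
= 164000 / 5.18235 ≈ 31645.87

≈ 31,650 fish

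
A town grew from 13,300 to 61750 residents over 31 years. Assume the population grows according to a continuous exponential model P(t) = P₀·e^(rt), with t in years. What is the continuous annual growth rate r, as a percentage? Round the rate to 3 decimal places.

r ≈ 4.953% per year

61750 = 13300 · e^(r·31)
e^(31r) = 61750/13300 = 4.64286
r = ln(4.64286) / 31 = 1.53533 / 31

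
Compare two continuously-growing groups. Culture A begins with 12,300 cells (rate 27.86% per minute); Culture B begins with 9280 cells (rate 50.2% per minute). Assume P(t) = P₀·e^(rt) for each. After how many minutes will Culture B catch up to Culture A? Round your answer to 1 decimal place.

t ≈ 1.3 minutes

12300·e^(0.2786t) = 9280·e^(0.502t)
12300/9280 = e^((0.502 − 0.2786)t) → ln(1.32543) = 0.2234·t
t = 0.28174 / 0.2234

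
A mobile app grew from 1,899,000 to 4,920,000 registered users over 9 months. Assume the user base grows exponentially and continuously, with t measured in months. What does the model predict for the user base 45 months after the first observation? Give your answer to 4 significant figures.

≈ 221,700,000 registered users

r = ln(4920000/1899000) / 9 ≈ 0.105776 per month
P(45) = 1899000 · e^(0.105776·45) = 1899000 · 116.73489 ≈ 221679562.1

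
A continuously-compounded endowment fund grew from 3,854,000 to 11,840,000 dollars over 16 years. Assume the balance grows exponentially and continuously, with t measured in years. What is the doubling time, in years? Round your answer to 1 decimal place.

doubling time ≈ 9.9 years

r = ln(11840000/3854000) / 16 = ln(3.07213) / 16 ≈ 0.070148 per year
doubling time = ln 2 / |r| = 0.69315 / 0.070148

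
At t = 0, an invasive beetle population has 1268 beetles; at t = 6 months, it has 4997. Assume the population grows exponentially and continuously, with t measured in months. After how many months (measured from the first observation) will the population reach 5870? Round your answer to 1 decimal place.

r = ln(4997/1268) / 6 ≈ 0.228566 per month
t = ln(5870/1268) / r = 1.53241 / 0.228566 ≈ 6.704

t ≈ 6.7 months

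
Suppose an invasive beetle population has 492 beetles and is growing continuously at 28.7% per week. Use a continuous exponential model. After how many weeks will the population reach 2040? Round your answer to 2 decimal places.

2040 = 492 · e^(0.287·t)
t = ln(2040/492) / 0.287 = ln(4.14634) / 0.287 = 1.42223 / 0.287

t ≈ 4.96 weeks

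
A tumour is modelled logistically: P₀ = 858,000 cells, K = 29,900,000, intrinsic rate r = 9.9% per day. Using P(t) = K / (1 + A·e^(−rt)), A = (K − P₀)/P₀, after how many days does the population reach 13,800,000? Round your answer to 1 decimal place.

A = (29900000 − 858000)/858000 = 33.84848
13800000 = 29900000/(1 + 33.84848·e^(−0.099t)) → 1 + 33.84848·e^(−0.099t) = 2.16667
e^(−0.099t) = 0.034467 → t = ln(29.01299)/0.099 = 3.36774/0.099

t ≈ 34.0 days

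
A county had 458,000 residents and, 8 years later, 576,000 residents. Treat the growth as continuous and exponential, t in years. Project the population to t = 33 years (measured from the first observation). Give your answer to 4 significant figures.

r = ln(576000/458000) / 8 ≈ 0.028655 per year
P(33) = 458000 · e^(0.028655·33) = 458000 · 2.57438 ≈ 1179066.03

≈ 1,179,000 residents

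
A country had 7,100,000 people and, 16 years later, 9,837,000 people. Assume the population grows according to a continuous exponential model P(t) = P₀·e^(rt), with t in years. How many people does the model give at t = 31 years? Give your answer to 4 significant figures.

r = ln(9837000/7100000) / 16 ≈ 0.020379 per year
P(31) = 7100000 · e^(0.020379·31) = 7100000 · 1.88087 ≈ 13354164.57

≈ 13,350,000 people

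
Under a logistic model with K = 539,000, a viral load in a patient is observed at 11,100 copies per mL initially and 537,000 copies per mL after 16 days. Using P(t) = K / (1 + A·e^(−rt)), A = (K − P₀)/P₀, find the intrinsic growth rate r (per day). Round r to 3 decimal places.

A = (539000 − 11100)/11100 = 47.55856
537000 = 539000/(1 + 47.55856·e^(−r·16)) → e^(−16r) = (1.00372 − 1)/47.55856 = 0.000078
r = −ln(0.000078)/16 = 9.45481/16

r ≈ 0.591 per day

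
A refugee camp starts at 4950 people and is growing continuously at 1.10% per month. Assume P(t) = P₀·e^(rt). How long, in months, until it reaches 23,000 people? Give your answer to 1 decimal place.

23000 = 4950 · e^(0.011·t)
t = ln(23000/4950) / 0.011 = ln(4.64646) / 0.011 = 1.53611 / 0.011

t ≈ 139.6 months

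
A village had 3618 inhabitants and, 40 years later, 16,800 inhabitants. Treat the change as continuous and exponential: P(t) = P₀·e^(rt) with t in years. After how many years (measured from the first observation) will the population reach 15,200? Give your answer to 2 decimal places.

t ≈ 37.39 years

r = ln(16800/3618) / 40 ≈ 0.038386 per year
t = ln(15200/3618) / r = 1.43537 / 0.038386 ≈ 37.393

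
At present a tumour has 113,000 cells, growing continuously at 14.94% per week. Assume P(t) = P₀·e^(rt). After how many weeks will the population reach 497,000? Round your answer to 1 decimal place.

t ≈ 9.9 weeks

497000 = 113000 · e^(0.1494·t)
t = ln(497000/113000) / 0.1494 = ln(4.39823) / 0.1494 = 1.4812 / 0.1494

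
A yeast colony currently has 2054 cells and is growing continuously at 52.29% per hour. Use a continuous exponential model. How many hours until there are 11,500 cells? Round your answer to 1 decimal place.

11500 = 2054 · e^(0.5229·t)
t = ln(11500/2054) / 0.5229 = ln(5.59883) / 0.5229 = 1.72256 / 0.5229

t ≈ 3.3 hours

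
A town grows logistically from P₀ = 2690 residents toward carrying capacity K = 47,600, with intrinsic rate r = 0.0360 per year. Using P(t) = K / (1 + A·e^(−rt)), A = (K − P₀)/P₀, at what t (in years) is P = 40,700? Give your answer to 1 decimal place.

t ≈ 127.5 years

A = (47600 − 2690)/2690 = 16.69517
40700 = 47600/(1 + 16.69517·e^(−0.036t)) → 1 + 16.69517·e^(−0.036t) = 1.16953
e^(−0.036t) = 0.010155 → t = ln(98.47729)/0.036 = 4.58983/0.036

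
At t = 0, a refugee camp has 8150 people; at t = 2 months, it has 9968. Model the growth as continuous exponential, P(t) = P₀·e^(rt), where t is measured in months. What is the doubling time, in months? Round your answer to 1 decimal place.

doubling time ≈ 6.9 months

r = ln(9968/8150) / 2 = ln(1.22307) / 2 ≈ 0.100681 per month
doubling time = ln 2 / |r| = 0.69315 / 0.100681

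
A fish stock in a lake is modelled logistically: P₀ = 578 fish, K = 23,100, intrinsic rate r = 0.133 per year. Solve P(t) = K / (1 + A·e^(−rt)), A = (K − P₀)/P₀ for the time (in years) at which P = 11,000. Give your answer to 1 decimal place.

t ≈ 26.8 years

A = (23100 − 578)/578 = 38.9654
11000 = 23100/(1 + 38.9654·e^(−0.133t)) → 1 + 38.9654·e^(−0.133t) = 2.1
e^(−0.133t) = 0.02823 → t = ln(35.42309)/0.133 = 3.56736/0.133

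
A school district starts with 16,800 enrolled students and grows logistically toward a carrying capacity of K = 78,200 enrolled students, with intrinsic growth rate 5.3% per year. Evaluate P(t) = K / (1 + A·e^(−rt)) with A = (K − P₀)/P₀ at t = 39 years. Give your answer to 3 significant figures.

A = (78200 − 16800)/16800 = 3.65476
P(39) = 78200 / (1 + 3.65476·e^(−0.053·39)) = 78200 / (1 + 3.65476·0.126565)
= 78200 / 1.46256 ≈ 53467.72

≈ 53,500 enrolled students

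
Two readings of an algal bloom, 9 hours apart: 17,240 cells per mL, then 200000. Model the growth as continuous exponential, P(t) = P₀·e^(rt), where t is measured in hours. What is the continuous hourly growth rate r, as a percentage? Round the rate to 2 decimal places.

200000 = 17240 · e^(r·9)
e^(9r) = 200000/17240 = 11.60093
r = ln(11.60093) / 9 = 2.45109 / 9

r ≈ 27.23% per hour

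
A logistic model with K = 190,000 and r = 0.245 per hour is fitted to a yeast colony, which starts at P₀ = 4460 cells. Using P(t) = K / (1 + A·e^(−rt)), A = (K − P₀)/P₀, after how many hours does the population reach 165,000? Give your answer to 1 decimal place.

A = (190000 − 4460)/4460 = 41.6009
165000 = 190000/(1 + 41.6009·e^(−0.245t)) → 1 + 41.6009·e^(−0.245t) = 1.15152
e^(−0.245t) = 0.003642 → t = ln(274.56592)/0.245 = 5.61519/0.245

t ≈ 22.9 hours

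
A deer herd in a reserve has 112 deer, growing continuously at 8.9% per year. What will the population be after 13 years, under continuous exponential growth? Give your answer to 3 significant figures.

P(13) = 112 · e^(0.089·13) = 112 · e^(1.157)
= 112 · 3.18038 ≈ 356.2

≈ 356 deer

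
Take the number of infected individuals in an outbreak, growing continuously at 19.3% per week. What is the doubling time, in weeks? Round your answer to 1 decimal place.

doubling time ≈ 3.6 weeks

doubling time = ln(2) / |r| = 0.69315 / 0.193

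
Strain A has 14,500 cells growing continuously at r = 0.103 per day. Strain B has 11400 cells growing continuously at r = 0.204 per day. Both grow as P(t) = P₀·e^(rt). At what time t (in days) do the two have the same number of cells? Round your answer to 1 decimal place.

t ≈ 2.4 days

14500·e^(0.103t) = 11400·e^(0.204t)
14500/11400 = e^((0.204 − 0.103)t) → ln(1.27193) = 0.101·t
t = 0.24054 / 0.101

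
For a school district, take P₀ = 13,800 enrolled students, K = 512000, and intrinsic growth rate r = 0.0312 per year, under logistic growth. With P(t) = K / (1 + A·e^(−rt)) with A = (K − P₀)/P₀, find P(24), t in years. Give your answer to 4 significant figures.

A = (512000 − 13800)/13800 = 36.10145
P(24) = 512000 / (1 + 36.10145·e^(−0.0312·24)) = 512000 / (1 + 36.10145·0.472934)
= 512000 / 18.07359 ≈ 28328.62

≈ 28,330 enrolled students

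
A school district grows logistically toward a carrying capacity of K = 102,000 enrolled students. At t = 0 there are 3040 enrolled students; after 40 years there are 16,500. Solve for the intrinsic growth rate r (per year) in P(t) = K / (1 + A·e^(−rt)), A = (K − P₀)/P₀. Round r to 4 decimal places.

A = (102000 − 3040)/3040 = 32.55263
16500 = 102000/(1 + 32.55263·e^(−r·40)) → e^(−40r) = (6.18182 − 1)/32.55263 = 0.159183
r = −ln(0.159183)/40 = 1.8377/40

r ≈ 0.0459 per year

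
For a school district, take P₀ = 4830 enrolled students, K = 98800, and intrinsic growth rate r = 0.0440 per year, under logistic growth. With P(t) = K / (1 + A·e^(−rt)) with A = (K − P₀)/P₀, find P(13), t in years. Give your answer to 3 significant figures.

≈ 8,250 enrolled students

A = (98800 − 4830)/4830 = 19.45549
P(13) = 98800 / (1 + 19.45549·e^(−0.044·13)) = 98800 / (1 + 19.45549·0.564396)
= 98800 / 11.98059 ≈ 8246.67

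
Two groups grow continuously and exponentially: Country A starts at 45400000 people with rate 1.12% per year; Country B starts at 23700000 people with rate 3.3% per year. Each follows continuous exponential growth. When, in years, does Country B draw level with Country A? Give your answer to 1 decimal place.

45400000·e^(0.0112t) = 23700000·e^(0.033t)
45400000/23700000 = e^((0.033 − 0.0112)t) → ln(1.91561) = 0.0218·t
t = 0.65004 / 0.0218

t ≈ 29.8 years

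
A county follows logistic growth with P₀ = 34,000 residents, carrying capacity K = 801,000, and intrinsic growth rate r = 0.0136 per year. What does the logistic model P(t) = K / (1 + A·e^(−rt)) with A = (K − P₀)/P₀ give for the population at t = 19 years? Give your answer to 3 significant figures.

≈ 43,500 residents

A = (801000 − 34000)/34000 = 22.55882
P(19) = 801000 / (1 + 22.55882·e^(−0.0136·19)) = 801000 / (1 + 22.55882·0.772286)
= 801000 / 18.42187 ≈ 43480.93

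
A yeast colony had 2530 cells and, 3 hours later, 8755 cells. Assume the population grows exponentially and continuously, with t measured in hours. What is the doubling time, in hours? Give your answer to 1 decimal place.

doubling time ≈ 1.7 hours

r = ln(8755/2530) / 3 = ln(3.46047) / 3 ≈ 0.413802 per hour
doubling time = ln 2 / |r| = 0.69315 / 0.413802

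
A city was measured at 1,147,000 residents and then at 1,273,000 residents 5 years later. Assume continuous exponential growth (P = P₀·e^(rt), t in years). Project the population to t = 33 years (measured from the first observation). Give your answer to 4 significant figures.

≈ 2,282,000 residents

r = ln(1273000/1147000) / 5 ≈ 0.020845 per year
P(33) = 1147000 · e^(0.020845·33) = 1147000 · 1.98952 ≈ 2281982.58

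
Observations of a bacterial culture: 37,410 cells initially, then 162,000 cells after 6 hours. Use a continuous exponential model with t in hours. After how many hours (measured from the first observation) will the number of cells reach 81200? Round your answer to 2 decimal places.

r = ln(162000/37410) / 6 ≈ 0.244276 per hour
t = ln(81200/37410) / r = 0.77498 / 0.244276 ≈ 3.173

t ≈ 3.17 hours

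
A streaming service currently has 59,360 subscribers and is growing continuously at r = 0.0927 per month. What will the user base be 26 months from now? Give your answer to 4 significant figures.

≈ 661,000 subscribers

P(26) = 59360 · e^(0.0927·26) = 59360 · e^(2.4102)
= 59360 · 11.13619 ≈ 661044.13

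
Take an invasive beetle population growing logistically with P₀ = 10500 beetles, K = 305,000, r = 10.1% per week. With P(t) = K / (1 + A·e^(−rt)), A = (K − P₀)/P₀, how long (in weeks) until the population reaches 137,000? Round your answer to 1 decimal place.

t ≈ 31.0 weeks

A = (305000 − 10500)/10500 = 28.04762
137000 = 305000/(1 + 28.04762·e^(−0.101t)) → 1 + 28.04762·e^(−0.101t) = 2.22628
e^(−0.101t) = 0.043721 → t = ln(22.87217)/0.101 = 3.12992/0.101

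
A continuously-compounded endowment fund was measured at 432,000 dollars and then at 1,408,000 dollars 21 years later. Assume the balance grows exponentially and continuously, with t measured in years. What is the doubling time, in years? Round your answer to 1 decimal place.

doubling time ≈ 12.3 years

r = ln(1408000/432000) / 21 = ln(3.25926) / 21 ≈ 0.056262 per year
doubling time = ln 2 / |r| = 0.69315 / 0.056262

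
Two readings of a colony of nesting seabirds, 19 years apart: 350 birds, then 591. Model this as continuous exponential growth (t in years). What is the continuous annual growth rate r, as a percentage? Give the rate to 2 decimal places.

591 = 350 · e^(r·19)
e^(19r) = 591/350 = 1.68857
r = ln(1.68857) / 19 = 0.52388 / 19

r ≈ 2.76% per year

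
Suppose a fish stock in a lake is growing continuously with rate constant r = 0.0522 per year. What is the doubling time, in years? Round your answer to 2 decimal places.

doubling time ≈ 13.28 years

doubling time = ln(2) / |r| = 0.69315 / 0.0522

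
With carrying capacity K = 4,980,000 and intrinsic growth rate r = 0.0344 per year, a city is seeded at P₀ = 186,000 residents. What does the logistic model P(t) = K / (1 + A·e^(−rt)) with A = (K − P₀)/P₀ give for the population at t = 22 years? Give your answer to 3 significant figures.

≈ 380,000 residents

A = (4980000 − 186000)/186000 = 25.77419
P(22) = 4980000 / (1 + 25.77419·e^(−0.0344·22)) = 4980000 / (1 + 25.77419·0.469165)
= 4980000 / 13.09236 ≈ 380374.55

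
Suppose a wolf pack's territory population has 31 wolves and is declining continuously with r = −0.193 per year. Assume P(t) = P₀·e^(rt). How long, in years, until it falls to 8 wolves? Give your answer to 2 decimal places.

t ≈ 7.02 years

8 = 31 · e^(-0.193·t)
t = ln(8/31) / -0.193 = ln(0.25806) / -0.193 = -1.35455 / -0.193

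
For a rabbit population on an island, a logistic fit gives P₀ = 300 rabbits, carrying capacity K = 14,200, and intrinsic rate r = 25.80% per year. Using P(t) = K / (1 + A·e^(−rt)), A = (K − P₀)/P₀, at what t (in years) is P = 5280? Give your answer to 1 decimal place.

A = (14200 − 300)/300 = 46.33333
5280 = 14200/(1 + 46.33333·e^(−0.258t)) → 1 + 46.33333·e^(−0.258t) = 2.68939
e^(−0.258t) = 0.036462 → t = ln(27.42601)/0.258 = 3.31149/0.258

t ≈ 12.8 years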